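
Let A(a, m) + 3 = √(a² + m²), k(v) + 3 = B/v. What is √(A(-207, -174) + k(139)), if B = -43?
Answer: √(-121903 + 1449075*√13)/139 ≈ 16.251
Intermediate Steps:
k(v) = -3 - 43/v
A(a, m) = -3 + √(a² + m²)
√(A(-207, -174) + k(139)) = √((-3 + √((-207)² + (-174)²)) + (-3 - 43/139)) = √((-3 + √(42849 + 30276)) + (-3 - 43*1/139)) = √((-3 + √73125) + (-3 - 43/139)) = √((-3 + 75*√13) - 460/139) = √(-877/139 + 75*√13)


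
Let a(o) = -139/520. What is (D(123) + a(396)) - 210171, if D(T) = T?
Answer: -109225099/520 ≈ -2.1005e+5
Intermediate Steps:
a(o) = -139/520 (a(o) = -139*1/520 = -139/520)
(D(123) + a(396)) - 210171 = (123 - 139/520) - 210171 = 63821/520 - 210171 = -109225099/520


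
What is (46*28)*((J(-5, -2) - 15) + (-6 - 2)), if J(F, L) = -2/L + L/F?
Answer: -139104/5 ≈ -27821.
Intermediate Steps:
(46*28)*((J(-5, -2) - 15) + (-6 - 2)) = (46*28)*(((-2/(-2) - 2/(-5)) - 15) + (-6 - 2)) = 1288*(((-2*(-½) - 2*(-⅕)) - 15) - 8) = 1288*(((1 + ⅖) - 15) - 8) = 1288*((7/5 - 15) - 8) = 1288*(-68/5 - 8) = 1288*(-108/5) = -139104/5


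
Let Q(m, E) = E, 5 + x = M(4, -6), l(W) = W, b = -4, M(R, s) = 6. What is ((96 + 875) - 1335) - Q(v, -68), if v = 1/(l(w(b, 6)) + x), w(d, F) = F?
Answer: -296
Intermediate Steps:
x = 1 (x = -5 + 6 = 1)
v = 1/7 (v = 1/(6 + 1) = 1/7 ≈ 0.14286)
((96 + 875) - 1335) - Q(v, -68) = ((96 + 875) - 1335) - 1*(-68) = (971 - 1335) + 68 = -364 + 68 = -296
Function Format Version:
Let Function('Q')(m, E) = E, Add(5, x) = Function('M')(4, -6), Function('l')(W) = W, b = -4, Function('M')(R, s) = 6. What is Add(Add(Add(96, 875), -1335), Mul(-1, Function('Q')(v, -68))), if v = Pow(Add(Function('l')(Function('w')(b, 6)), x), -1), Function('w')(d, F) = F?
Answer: -296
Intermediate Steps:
x = 1 (x = Add(-5, 6) = 1)
v = Rational(1, 7) (v = Pow(Add(6, 1), -1) = Pow(7, -1) = Rational(1, 7) ≈ 0.14286)
Add(Add(Add(96, 875), -1335), Mul(-1, Function('Q')(v, -68))) = Add(Add(Add(96, 875), -1335), Mul(-1, -68)) = Add(Add(971, -1335), 68) = Add(-364, 68) = -296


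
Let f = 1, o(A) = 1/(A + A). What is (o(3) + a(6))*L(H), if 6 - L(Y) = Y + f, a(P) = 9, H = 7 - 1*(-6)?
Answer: -220/3 ≈ -73.333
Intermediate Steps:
H = 13 (H = 7 + 6 = 13)
o(A) = 1/(2*A)
L(Y) = 5 - Y (L(Y) = 6 - (Y + 1) = 6 - (1 + Y) = 6 + (-1 - Y) = 5 - Y)
(o(3) + a(6))*L(H) = ((½)/3 + 9)*(5 - 1*13) = ((½)*(⅓) + 9)*(5 - 13) = (⅙ + 9)*(-8) = (55/6)*(-8) = -220/3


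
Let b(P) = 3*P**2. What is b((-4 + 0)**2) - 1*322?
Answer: 446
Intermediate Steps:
b((-4 + 0)**2) - 1*322 = 3*((-4 + 0)**2)**2 - 1*322 = 3*((-4)**2)**2 - 322 = 3*16**2 - 322 = 3*256 - 322 = 768 - 322 = 446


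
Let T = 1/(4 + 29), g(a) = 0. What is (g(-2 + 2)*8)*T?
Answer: 0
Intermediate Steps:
T = 1/33 ≈ 0.030303
(g(-2 + 2)*8)*T = (0*8)*(1/33) = 0*(1/33) = 0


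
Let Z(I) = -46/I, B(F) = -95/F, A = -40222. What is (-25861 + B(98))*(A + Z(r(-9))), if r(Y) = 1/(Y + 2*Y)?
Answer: 49396878770/49 ≈ 1.0081e+9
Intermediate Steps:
r(Y) = 1/(3*Y)
(-25861 + B(98))*(A + Z(r(-9))) = (-25861 - 95/98)*(-40222 - 46/((⅓)/(-9))) = (-25861 - 95*1/98)*(-40222 - 46/((⅓)*(-⅑))) = (-25861 - 95/98)*(-40222 - 46/(-1/27)) = -2534473*(-40222 - 46*(-27))/98 = -2534473*(-40222 + 1242)/98 = -2534473/98*(-38980) = 49396878770/49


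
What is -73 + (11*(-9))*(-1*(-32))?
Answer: -3241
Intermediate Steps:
-73 + (11*(-9))*(-1*(-32)) = -73 - 99*32 = -73 - 3168 = -3241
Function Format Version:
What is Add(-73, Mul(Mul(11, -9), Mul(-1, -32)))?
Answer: -3241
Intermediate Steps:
Add(-73, Mul(Mul(11, -9), Mul(-1, -32))) = Add(-73, Mul(-99, 32)) = Add(-73, -3168) = -3241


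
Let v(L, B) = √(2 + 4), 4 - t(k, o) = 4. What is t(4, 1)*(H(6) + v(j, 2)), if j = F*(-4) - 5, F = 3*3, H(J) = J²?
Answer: 0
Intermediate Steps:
t(k, o) = 0 (t(k, o) = 4 - 1*4 = 4 - 4 = 0)
F = 9
j = -41 (j = 9*(-4) - 5 = -36 - 5 = -41)
v(L, B) = √6
t(4, 1)*(H(6) + v(j, 2)) = 0*(6² + √6) = 0*(36 + √6) = 0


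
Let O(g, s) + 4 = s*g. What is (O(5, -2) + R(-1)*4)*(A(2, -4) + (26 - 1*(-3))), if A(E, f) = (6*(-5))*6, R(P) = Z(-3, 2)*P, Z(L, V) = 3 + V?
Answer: 5134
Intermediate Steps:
O(g, s) = -4 + g*s (O(g, s) = -4 + s*g = -4 + g*s)
R(P) = 5*P (R(P) = (3 + 2)*P = 5*P)
A(E, f) = -180 (A(E, f) = -30*6 = -180)
(O(5, -2) + R(-1)*4)*(A(2, -4) + (26 - 1*(-3))) = ((-4 + 5*(-2)) + (5*(-1))*4)*(-180 + (26 - 1*(-3))) = ((-4 - 10) - 5*4)*(-180 + (26 + 3)) = (-14 - 20)*(-180 + 29) = -34*(-151) = 5134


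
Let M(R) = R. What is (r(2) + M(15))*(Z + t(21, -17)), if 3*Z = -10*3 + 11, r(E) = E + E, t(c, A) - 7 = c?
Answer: 1235/3 ≈ 411.67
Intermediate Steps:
t(c, A) = 7 + c
r(E) = 2*E
Z = -19/3 (Z = (-10*3 + 11)/3 = (-30 + 11)/3 = (⅓)*(-19) = -19/3 ≈ -6.3333)
(r(2) + M(15))*(Z + t(21, -17)) = (2*2 + 15)*(-19/3 + (7 + 21)) = (4 + 15)*(-19/3 + 28) = 19*(65/3) = 1235/3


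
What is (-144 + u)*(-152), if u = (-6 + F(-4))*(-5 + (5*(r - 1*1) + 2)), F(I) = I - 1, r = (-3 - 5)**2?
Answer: 543552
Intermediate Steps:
r = 64 (r = (-8)**2 = 64)
F(I) = -1 + I
u = -3432 (u = (-6 + (-1 - 4))*(-5 + (5*(64 - 1*1) + 2)) = (-6 - 5)*(-5 + (5*(64 - 1) + 2)) = -11*(-5 + (5*63 + 2)) = -11*(-5 + (315 + 2)) = -11*(-5 + 317) = -11*312 = -3432)
(-144 + u)*(-152) = (-144 - 3432)*(-152) = -3576*(-152) = 543552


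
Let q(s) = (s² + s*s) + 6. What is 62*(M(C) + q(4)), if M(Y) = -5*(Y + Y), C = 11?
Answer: -4464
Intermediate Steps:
q(s) = 6 + 2*s² (q(s) = (s² + s²) + 6 = 2*s² + 6 = 6 + 2*s²)
M(Y) = -10*Y
62*(M(C) + q(4)) = 62*(-10*11 + (6 + 2*4²)) = 62*(-110 + (6 + 2*16)) = 62*(-110 + (6 + 32)) = 62*(-110 + 38) = 62*(-72) = -4464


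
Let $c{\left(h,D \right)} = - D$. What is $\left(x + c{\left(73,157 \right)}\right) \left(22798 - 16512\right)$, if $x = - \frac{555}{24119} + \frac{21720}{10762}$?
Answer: $- \frac{126456689894668}{129784339} \approx -9.7436 \cdot 10^{5}$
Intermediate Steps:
$x = \frac{258945885}{129784339}$ ($x = \left(-555\right) \frac{1}{24119} + 21720 \cdot \frac{1}{10762} = - \frac{555}{24119} + \frac{10860}{5381} = \frac{258945885}{129784339} \approx 1.9952$)
$\left(x + c{\left(73,157 \right)}\right) \left(22798 - 16512\right) = \left(\frac{258945885}{129784339} - 157\right) \left(22798 - 16512\right) = \left(\frac{258945885}{129784339} - 157\right) 6286 = \left(- \frac{20117195338}{129784339}\right) 6286 = - \frac{126456689894668}{129784339}$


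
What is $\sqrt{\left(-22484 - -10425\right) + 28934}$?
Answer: $75 \sqrt{3} \approx 129.9$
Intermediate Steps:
$\sqrt{\left(-22484 - -10425\right) + 28934} = \sqrt{\left(-22484 + 10425\right) + 28934} = \sqrt{-12059 + 28934} = \sqrt{16875} = 75 \sqrt{3}$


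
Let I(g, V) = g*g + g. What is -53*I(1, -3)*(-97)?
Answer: 10282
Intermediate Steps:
I(g, V) = g + g² (I(g, V) = g² + g = g + g²)
-53*I(1, -3)*(-97) = -53*(1 + 1)*(-97) = -53*2*(-97) = -106*(-97) = 10282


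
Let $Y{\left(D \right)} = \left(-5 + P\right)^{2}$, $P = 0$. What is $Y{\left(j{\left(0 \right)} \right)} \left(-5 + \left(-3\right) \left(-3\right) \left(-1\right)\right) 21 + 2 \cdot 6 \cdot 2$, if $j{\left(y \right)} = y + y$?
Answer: $-7326$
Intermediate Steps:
$j{\left(y \right)} = 2 y$
$Y{\left(D \right)} = 25$ ($Y{\left(D \right)} = \left(-5 + 0\right)^{2} = \left(-5\right)^{2} = 25$)
$Y{\left(j{\left(0 \right)} \right)} \left(-5 + \left(-3\right) \left(-3\right) \left(-1\right)\right) 21 + 2 \cdot 6 \cdot 2 = 25 \left(-5 + \left(-3\right) \left(-3\right) \left(-1\right)\right) 21 + 2 \cdot 6 \cdot 2 = 25 \left(-5 + 9 \left(-1\right)\right) 21 + 12 \cdot 2 = 25 \left(-5 - 9\right) 21 + 24 = 25 \left(-14\right) 21 + 24 = \left(-350\right) 21 + 24 = -7350 + 24 = -7326$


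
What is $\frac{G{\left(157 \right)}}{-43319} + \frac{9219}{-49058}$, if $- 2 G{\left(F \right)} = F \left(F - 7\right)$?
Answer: $\frac{178300089}{2125143502} \approx 0.0839$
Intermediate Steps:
$G{\left(F \right)} = - \frac{F \left(-7 + F\right)}{2}$ ($G{\left(F \right)} = - \frac{F \left(F - 7\right)}{2} = - \frac{F \left(-7 + F\right)}{2}$)
$\frac{G{\left(157 \right)}}{-43319} + \frac{9219}{-49058} = \frac{\frac{1}{2} \cdot 157 \left(7 - 157\right)}{-43319} + \frac{9219}{-49058} = \frac{1}{2} \cdot 157 \left(7 - 157\right) \left(- \frac{1}{43319}\right) + 9219 \left(- \frac{1}{49058}\right) = \frac{1}{2} \cdot 157 \left(-150\right) \left(- \frac{1}{43319}\right) - \frac{9219}{49058} = \left(-11775\right) \left(- \frac{1}{43319}\right) - \frac{9219}{49058} = \frac{11775}{43319} - \frac{9219}{49058} = \frac{178300089}{2125143502}$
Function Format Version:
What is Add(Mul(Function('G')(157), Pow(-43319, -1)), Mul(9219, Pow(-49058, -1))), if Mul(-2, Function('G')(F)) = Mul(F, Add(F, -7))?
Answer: Rational(178300089, 2125143502) ≈ 0.083900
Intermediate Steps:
Function('G')(F) = Mul(Rational(-1, 2), F, Add(-7, F)) (Function('G')(F) = Mul(Rational(-1, 2), Mul(F, Add(F, -7))) = Mul(Rational(-1, 2), Mul(F, Add(-7, F))) = Mul(Rational(-1, 2), F, Add(-7, F)))
Add(Mul(Function('G')(157), Pow(-43319, -1)), Mul(9219, Pow(-49058, -1))) = Add(Mul(Mul(Rational(1, 2), 157, Add(7, Mul(-1, 157))), Pow(-43319, -1)), Mul(9219, Pow(-49058, -1))) = Add(Mul(Mul(Rational(1, 2), 157, Add(7, -157)), Rational(-1, 43319)), Mul(9219, Rational(-1, 49058))) = Add(Mul(Mul(Rational(1, 2), 157, -150), Rational(-1, 43319)), Rational(-9219, 49058)) = Add(Mul(-11775, Rational(-1, 43319)), Rational(-9219, 49058)) = Add(Rational(11775, 43319), Rational(-9219, 49058)) = Rational(178300089, 2125143502)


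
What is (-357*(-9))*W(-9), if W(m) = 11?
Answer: 35343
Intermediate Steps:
(-357*(-9))*W(-9) = -357*(-9)*11 = -51*(-63)*11 = 3213*11 = 35343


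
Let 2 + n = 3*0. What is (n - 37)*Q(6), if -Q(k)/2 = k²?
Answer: 2808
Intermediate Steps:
Q(k) = -2*k²
n = -2 (n = -2 + 3*0 = -2 + 0 = -2)
(n - 37)*Q(6) = (-2 - 37)*(-2*6²) = -(-78)*36 = -39*(-72) = 2808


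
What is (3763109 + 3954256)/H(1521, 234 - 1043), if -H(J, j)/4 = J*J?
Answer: -857485/1028196 ≈ -0.83397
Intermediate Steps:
H(J, j) = -4*J² (H(J, j) = -4*J*J = -4*J²)
(3763109 + 3954256)/H(1521, 234 - 1043) = (3763109 + 3954256)/((-4*1521²)) = 7717365/((-4*2313441)) = 7717365/(-9253764) = 7717365*(-1/9253764) = -857485/1028196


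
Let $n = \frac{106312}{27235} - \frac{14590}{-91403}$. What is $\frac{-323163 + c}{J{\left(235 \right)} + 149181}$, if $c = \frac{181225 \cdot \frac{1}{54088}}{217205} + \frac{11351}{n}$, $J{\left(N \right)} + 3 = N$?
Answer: $- \frac{6230586784609784636597}{2905804475648476180152} \approx -2.1442$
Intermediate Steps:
$J{\left(N \right)} = -3 + N$
$n = \frac{778045722}{191489285}$ ($n = 106312 \cdot \frac{1}{27235} - - \frac{14590}{91403} = \frac{106312}{27235} + \frac{14590}{91403} = \frac{778045722}{191489285} \approx 4.0631$)
$c = \frac{2553579274956513337085}{914062433359067688}$ ($c = \frac{181225 \cdot \frac{1}{54088}}{217205} + \frac{11351}{\frac{778045722}{191489285}} = 181225 \cdot \frac{1}{54088} \cdot \frac{1}{217205} + 11351 \cdot \frac{191489285}{778045722} = \frac{181225}{54088} \cdot \frac{1}{217205} + \frac{2173594874035}{778045722} = \frac{36245}{2349636808} + \frac{2173594874035}{778045722} = \frac{2553579274956513337085}{914062433359067688} \approx 2793.7$)
$\frac{-323163 + c}{J{\left(235 \right)} + 149181} = \frac{-323163 + \frac{2553579274956513337085}{914062433359067688}}{\left(-3 + 235\right) + 149181} = - \frac{292837578876659877920059}{914062433359067688 \left(232 + 149181\right)} = - \frac{292837578876659877920059}{914062433359067688 \cdot 149413} = \left(- \frac{292837578876659877920059}{914062433359067688}\right) \frac{1}{149413} = - \frac{6230586784609784636597}{2905804475648476180152}$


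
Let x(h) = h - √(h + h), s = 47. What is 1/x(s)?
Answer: 1/45 + √94/2115 ≈ 0.026806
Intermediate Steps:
x(h) = h - √2*√h (x(h) = h - √(2*h) = h - √2*√h)
1/x(s) = 1/(47 - √2*√47) = 1/(47 - √94)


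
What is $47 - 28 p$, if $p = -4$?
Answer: $159$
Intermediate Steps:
$47 - 28 p = 47 - -112 = 47 + 112 = 159$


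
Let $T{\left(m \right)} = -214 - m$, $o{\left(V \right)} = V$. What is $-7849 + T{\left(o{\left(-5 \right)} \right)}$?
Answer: $-8058$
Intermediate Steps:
$-7849 + T{\left(o{\left(-5 \right)} \right)} = -7849 - 209 = -8058$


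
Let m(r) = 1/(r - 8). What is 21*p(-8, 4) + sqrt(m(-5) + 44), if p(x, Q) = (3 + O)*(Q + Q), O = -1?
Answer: 336 + sqrt(7423)/13 ≈ 342.63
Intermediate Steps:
p(x, Q) = 4*Q (p(x, Q) = (3 - 1)*(Q + Q) = 2*(2*Q) = 4*Q)
m(r) = 1/(-8 + r)
21*p(-8, 4) + sqrt(m(-5) + 44) = 21*(4*4) + sqrt(1/(-8 - 5) + 44) = 21*16 + sqrt(1/(-13) + 44) = 336 + sqrt(-1/13 + 44) = 336 + sqrt(571/13) = 336 + sqrt(7423)/13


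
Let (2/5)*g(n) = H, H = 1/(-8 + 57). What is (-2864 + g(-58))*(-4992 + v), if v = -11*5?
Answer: 28908701/2 ≈ 1.4454e+7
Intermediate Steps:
H = 1/49 ≈ 0.020408
g(n) = 5/98 (g(n) = (5/2)*(1/49) = 5/98)
v = -55
(-2864 + g(-58))*(-4992 + v) = (-2864 + 5/98)*(-4992 - 55) = -280667/98*(-5047) = 28908701/2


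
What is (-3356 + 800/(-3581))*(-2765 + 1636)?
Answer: 13569040044/3581 ≈ 3.7892e+6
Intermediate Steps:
(-3356 + 800/(-3581))*(-2765 + 1636) = (-3356 + 800*(-1/3581))*(-1129) = (-3356 - 800/3581)*(-1129) = -12018636/3581*(-1129) = 13569040044/3581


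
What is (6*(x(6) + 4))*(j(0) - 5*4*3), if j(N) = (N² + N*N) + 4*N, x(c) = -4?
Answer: 0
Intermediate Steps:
j(N) = 2*N² + 4*N (j(N) = (N² + N²) + 4*N = 2*N² + 4*N)
(6*(x(6) + 4))*(j(0) - 5*4*3) = (6*(-4 + 4))*(2*0*(2 + 0) - 5*4*3) = (6*0)*(2*0*2 - 20*3) = 0*(0 - 60) = 0*(-60) = 0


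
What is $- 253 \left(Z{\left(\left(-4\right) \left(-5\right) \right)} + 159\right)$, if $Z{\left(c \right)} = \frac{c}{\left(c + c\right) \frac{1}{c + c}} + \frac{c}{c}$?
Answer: $-45540$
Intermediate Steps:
$Z{\left(c \right)} = 1 + c$ ($Z{\left(c \right)} = \frac{c}{2 c \frac{1}{2 c}} + 1 = \frac{c}{1} + 1 = c 1 + 1 = c + 1 = 1 + c$)
$- 253 \left(Z{\left(\left(-4\right) \left(-5\right) \right)} + 159\right) = - 253 \left(\left(1 - -20\right) + 159\right) = - 253 \left(\left(1 + 20\right) + 159\right) = - 253 \left(21 + 159\right) = \left(-253\right) 180 = -45540$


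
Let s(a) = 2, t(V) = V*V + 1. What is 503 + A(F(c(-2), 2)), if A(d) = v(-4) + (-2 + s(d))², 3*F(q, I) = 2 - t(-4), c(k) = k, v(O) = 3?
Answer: 506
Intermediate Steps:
t(V) = 1 + V² (t(V) = V² + 1 = 1 + V²)
F(q, I) = -5 (F(q, I) = (2 - (1 + (-4)²))/3 = (2 - (1 + 16))/3 = (2 - 1*17)/3 = (2 - 17)/3 = (⅓)*(-15) = -5)
A(d) = 3 (A(d) = 3 + (-2 + 2)² = 3 + 0² = 3 + 0 = 3)
503 + A(F(c(-2), 2)) = 503 + 3 = 506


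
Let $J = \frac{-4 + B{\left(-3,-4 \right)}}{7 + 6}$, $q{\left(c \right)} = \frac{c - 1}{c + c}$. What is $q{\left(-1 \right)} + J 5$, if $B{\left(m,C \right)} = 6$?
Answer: $\frac{23}{13} \approx 1.7692$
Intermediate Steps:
$q{\left(c \right)} = \frac{-1 + c}{2 c}$
$J = \frac{2}{13}$ ($J = \frac{-4 + 6}{7 + 6} = \frac{2}{13} \approx 0.15385$)
$q{\left(-1 \right)} + J 5 = \frac{-1 - 1}{2 \left(-1\right)} + \frac{2}{13} \cdot 5 = \frac{1}{2} \left(-1\right) \left(-2\right) + \frac{10}{13} = 1 + \frac{10}{13} = \frac{23}{13}$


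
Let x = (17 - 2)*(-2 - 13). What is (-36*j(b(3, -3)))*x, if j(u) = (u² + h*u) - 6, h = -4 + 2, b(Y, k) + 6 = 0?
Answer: 340200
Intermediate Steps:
b(Y, k) = -6 (b(Y, k) = -6 + 0 = -6)
h = -2
j(u) = -6 + u² - 2*u (j(u) = (u² - 2*u) - 6 = -6 + u² - 2*u)
x = -225 (x = 15*(-15) = -225)
(-36*j(b(3, -3)))*x = -36*(-6 + (-6)² - 2*(-6))*(-225) = -36*(-6 + 36 + 12)*(-225) = -36*42*(-225) = -1512*(-225) = 340200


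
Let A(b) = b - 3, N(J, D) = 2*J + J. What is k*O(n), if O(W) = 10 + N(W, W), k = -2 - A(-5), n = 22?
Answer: 456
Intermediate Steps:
N(J, D) = 3*J
A(b) = -3 + b
k = 6 (k = -2 - (-3 - 5) = -2 - 1*(-8) = -2 + 8 = 6)
O(W) = 10 + 3*W
k*O(n) = 6*(10 + 3*22) = 6*(10 + 66) = 6*76 = 456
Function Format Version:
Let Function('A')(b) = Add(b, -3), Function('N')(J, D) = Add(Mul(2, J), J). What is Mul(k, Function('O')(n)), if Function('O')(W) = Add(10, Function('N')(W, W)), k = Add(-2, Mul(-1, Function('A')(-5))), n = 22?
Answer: 456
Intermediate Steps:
Function('N')(J, D) = Mul(3, J)
Function('A')(b) = Add(-3, b)
k = 6 (k = Add(-2, Mul(-1, Add(-3, -5))) = Add(-2, Mul(-1, -8)) = Add(-2, 8) = 6)
Function('O')(W) = Add(10, Mul(3, W))
Mul(k, Function('O')(n)) = Mul(6, Add(10, Mul(3, 22))) = Mul(6, Add(10, 66)) = Mul(6, 76) = 456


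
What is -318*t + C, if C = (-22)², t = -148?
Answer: 47548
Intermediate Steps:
C = 484
-318*t + C = -318*(-148) + 484 = 47064 + 484 = 47548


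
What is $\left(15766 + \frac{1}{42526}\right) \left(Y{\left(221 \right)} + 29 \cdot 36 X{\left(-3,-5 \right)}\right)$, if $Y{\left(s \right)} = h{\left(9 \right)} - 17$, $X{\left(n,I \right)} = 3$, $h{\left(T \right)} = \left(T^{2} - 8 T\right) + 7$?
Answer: $\frac{2099225655127}{42526} \approx 4.9363 \cdot 10^{7}$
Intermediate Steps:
$h{\left(T \right)} = 7 + T^{2} - 8 T$
$Y{\left(s \right)} = -1$ ($Y{\left(s \right)} = \left(7 + 9^{2} - 72\right) - 17 = \left(7 + 81 - 72\right) - 17 = 16 - 17 = -1$)
$\left(15766 + \frac{1}{42526}\right) \left(Y{\left(221 \right)} + 29 \cdot 36 X{\left(-3,-5 \right)}\right) = \left(15766 + \frac{1}{42526}\right) \left(-1 + 29 \cdot 36 \cdot 3\right) = \left(15766 + \frac{1}{42526}\right) \left(-1 + 1044 \cdot 3\right) = \frac{670464917 \left(-1 + 3132\right)}{42526} = \frac{670464917}{42526} \cdot 3131 = \frac{2099225655127}{42526}$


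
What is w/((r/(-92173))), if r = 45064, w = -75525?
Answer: 6961365825/45064 ≈ 1.5448e+5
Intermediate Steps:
w/((r/(-92173))) = -75525/(45064/(-92173)) = -75525/(45064*(-1/92173)) = -75525/(-45064/92173) = -75525*(-92173/45064) = 6961365825/45064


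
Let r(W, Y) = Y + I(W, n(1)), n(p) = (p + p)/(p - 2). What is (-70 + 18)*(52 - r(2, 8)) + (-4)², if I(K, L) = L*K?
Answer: -2480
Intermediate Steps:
n(p) = 2*p/(-2 + p) (n(p) = (2*p)/(-2 + p) = 2*p/(-2 + p))
I(K, L) = K*L
r(W, Y) = Y - 2*W (r(W, Y) = Y + W*(2*1/(-2 + 1)) = Y + W*(2*1/(-1)) = Y + W*(2*1*(-1)) = Y + W*(-2) = Y - 2*W)
(-70 + 18)*(52 - r(2, 8)) + (-4)² = (-70 + 18)*(52 - (8 - 2*2)) + (-4)² = -52*(52 - (8 - 4)) + 16 = -52*(52 - 1*4) + 16 = -52*(52 - 4) + 16 = -52*48 + 16 = -2496 + 16 = -2480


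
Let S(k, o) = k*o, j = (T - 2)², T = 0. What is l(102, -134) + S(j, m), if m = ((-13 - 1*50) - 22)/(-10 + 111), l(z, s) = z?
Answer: 9962/101 ≈ 98.634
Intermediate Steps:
m = -85/101 (m = ((-13 - 50) - 22)/101 = (-63 - 22)*(1/101) = -85*1/101 = -85/101 ≈ -0.84158)
j = 4 (j = (0 - 2)² = (-2)² = 4)
l(102, -134) + S(j, m) = 102 + 4*(-85/101) = 102 - 340/101 = 9962/101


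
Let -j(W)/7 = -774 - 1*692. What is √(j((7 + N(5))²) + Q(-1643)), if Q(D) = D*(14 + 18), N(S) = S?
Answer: I*√42314 ≈ 205.7*I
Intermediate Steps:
j(W) = 10262 (j(W) = -7*(-774 - 1*692) = -7*(-774 - 692) = -7*(-1466) = 10262)
Q(D) = 32*D (Q(D) = D*32 = 32*D)
√(j((7 + N(5))²) + Q(-1643)) = √(10262 + 32*(-1643)) = √(10262 - 52576) = √(-42314) = I*√42314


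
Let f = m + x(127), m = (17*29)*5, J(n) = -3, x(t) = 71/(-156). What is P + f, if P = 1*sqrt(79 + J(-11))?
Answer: 384469/156 + 2*sqrt(19) ≈ 2473.3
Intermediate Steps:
x(t) = -71/156 (x(t) = 71*(-1/156) = -71/156)
m = 2465 (m = 493*5 = 2465)
f = 384469/156 (f = 2465 - 71/156 = 384469/156 ≈ 2464.5)
P = 2*sqrt(19) (P = 1*sqrt(79 - 3) = 1*sqrt(76) = 1*(2*sqrt(19)) = 2*sqrt(19) ≈ 8.7178)
P + f = 2*sqrt(19) + 384469/156 = 384469/156 + 2*sqrt(19)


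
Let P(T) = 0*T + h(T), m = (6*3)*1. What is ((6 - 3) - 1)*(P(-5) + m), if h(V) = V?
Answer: 26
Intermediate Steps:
m = 18 (m = 18*1 = 18)
P(T) = T (P(T) = 0*T + T = 0 + T = T)
((6 - 3) - 1)*(P(-5) + m) = ((6 - 3) - 1)*(-5 + 18) = (3 - 1)*13 = 2*13 = 26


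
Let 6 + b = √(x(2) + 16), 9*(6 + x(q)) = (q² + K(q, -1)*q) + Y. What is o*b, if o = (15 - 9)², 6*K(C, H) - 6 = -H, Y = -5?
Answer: -216 + 4*√822 ≈ -101.32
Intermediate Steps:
K(C, H) = 1 - H/6 (K(C, H) = 1 + (-H)/6 = 1 - H/6)
x(q) = -59/9 + q²/9 + 7*q/54 (x(q) = -6 + ((q² + (1 - ⅙*(-1))*q) - 5)/9 = -6 + ((q² + (1 + ⅙)*q) - 5)/9 = -6 + ((q² + 7*q/6) - 5)/9 = -6 + (-5 + q² + 7*q/6)/9 = -6 + (-5/9 + q²/9 + 7*q/54) = -59/9 + q²/9 + 7*q/54)
o = 36 (o = 6² = 36)
b = -6 + √822/9 (b = -6 + √((-59/9 + (⅑)*2² + (7/54)*2) + 16) = -6 + √((-59/9 + (⅑)*4 + 7/27) + 16) = -6 + √((-59/9 + 4/9 + 7/27) + 16) = -6 + √(-158/27 + 16) = -6 + √(274/27) = -6 + √822/9 ≈ -2.8144)
o*b = 36*(-6 + √822/9) = -216 + 4*√822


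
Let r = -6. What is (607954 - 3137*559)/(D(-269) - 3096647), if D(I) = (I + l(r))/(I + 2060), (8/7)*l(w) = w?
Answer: 8207286156/22184380205 ≈ 0.36996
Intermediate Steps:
l(w) = 7*w/8
D(I) = (-21/4 + I)/(2060 + I) (D(I) = (I + (7/8)*(-6))/(I + 2060) = (I - 21/4)/(2060 + I) = (-21/4 + I)/(2060 + I))
(607954 - 3137*559)/(D(-269) - 3096647) = (607954 - 3137*559)/((-21/4 - 269)/(2060 - 269) - 3096647) = (607954 - 1753583)/(-1097/4/1791 - 3096647) = -1145629/((1/1791)*(-1097/4) - 3096647) = -1145629/(-1097/7164 - 3096647) = -1145629/(-22184380205/7164) = -1145629*(-7164/22184380205) = 8207286156/22184380205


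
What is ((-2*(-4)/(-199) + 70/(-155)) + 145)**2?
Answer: 794720543841/38056561 ≈ 20883.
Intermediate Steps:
((-2*(-4)/(-199) + 70/(-155)) + 145)**2 = ((8*(-1/199) + 70*(-1/155)) + 145)**2 = ((-8/199 - 14/31) + 145)**2 = (-3034/6169 + 145)**2 = (891471/6169)**2 = 794720543841/38056561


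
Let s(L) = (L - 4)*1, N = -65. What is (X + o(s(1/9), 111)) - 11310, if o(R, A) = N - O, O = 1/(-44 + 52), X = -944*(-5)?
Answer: -53241/8 ≈ -6655.1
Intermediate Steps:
X = 4720
s(L) = -4 + L (s(L) = (-4 + L)*1 = -4 + L)
O = ⅛ (O = 1/8 = ⅛ ≈ 0.12500)
o(R, A) = -521/8 (o(R, A) = -65 - 1*⅛ = -65 - ⅛ = -521/8)
(X + o(s(1/9), 111)) - 11310 = (4720 - 521/8) - 11310 = 37239/8 - 11310 = -53241/8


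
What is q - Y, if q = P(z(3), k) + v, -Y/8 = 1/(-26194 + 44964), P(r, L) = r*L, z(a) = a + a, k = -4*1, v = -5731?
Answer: -54010671/9385 ≈ -5755.0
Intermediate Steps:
k = -4
z(a) = 2*a
P(r, L) = L*r
Y = -4/9385 (Y = -8/(-26194 + 44964) = -8/18770 = -8*1/18770 = -4/9385 ≈ -0.00042621)
q = -5755 (q = -8*3 - 5731 = -4*6 - 5731 = -24 - 5731 = -5755)
q - Y = -5755 - 1*(-4/9385) = -5755 + 4/9385 = -54010671/9385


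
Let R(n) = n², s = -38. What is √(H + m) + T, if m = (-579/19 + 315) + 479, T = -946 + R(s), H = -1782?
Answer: 498 + I*√367669/19 ≈ 498.0 + 31.914*I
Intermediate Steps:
T = 498 (T = -946 + (-38)² = -946 + 1444 = 498)
m = 14507/19 (m = (-579*1/19 + 315) + 479 = (-579/19 + 315) + 479 = 5406/19 + 479 = 14507/19 ≈ 763.53)
√(H + m) + T = √(-1782 + 14507/19) + 498 = √(-19351/19) + 498 = I*√367669/19 + 498 = 498 + I*√367669/19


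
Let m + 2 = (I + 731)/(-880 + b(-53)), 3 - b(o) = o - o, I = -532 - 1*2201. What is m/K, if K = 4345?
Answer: 248/3810565 ≈ 6.5082e-5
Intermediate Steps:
I = -2733 (I = -532 - 2201 = -2733)
b(o) = 3 (b(o) = 3 - (o - o) = 3 - 1*0 = 3 + 0 = 3)
m = 248/877 (m = -2 + (-2733 + 731)/(-880 + 3) = -2 - 2002/(-877) = -2 - 2002*(-1/877) = -2 + 2002/877 = 248/877 ≈ 0.28278)
m/K = (248/877)/4345 = (248/877)*(1/4345) = 248/3810565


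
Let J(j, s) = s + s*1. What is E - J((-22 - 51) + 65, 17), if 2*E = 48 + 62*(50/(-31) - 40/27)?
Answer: -2860/27 ≈ -105.93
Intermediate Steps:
J(j, s) = 2*s (J(j, s) = s + s = 2*s)
E = -1942/27 (E = (48 + 62*(50/(-31) - 40/27))/2 = (48 + 62*(50*(-1/31) - 40*1/27))/2 = (48 + 62*(-50/31 - 40/27))/2 = (48 + 62*(-2590/837))/2 = (48 - 5180/27)/2 = (1/2)*(-3884/27) = -1942/27 ≈ -71.926)
E - J((-22 - 51) + 65, 17) = -1942/27 - 2*17 = -1942/27 - 1*34 = -1942/27 - 34 = -2860/27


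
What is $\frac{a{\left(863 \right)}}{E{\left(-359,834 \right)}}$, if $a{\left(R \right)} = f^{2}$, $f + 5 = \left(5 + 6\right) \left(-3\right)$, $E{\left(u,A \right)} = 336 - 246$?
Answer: $\frac{722}{45} \approx 16.044$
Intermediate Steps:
$E{\left(u,A \right)} = 90$ ($E{\left(u,A \right)} = 336 - 246 = 90$)
$f = -38$ ($f = -5 + \left(5 + 6\right) \left(-3\right) = -5 + 11 \left(-3\right) = -5 - 33 = -38$)
$a{\left(R \right)} = 1444$ ($a{\left(R \right)} = \left(-38\right)^{2} = 1444$)
$\frac{a{\left(863 \right)}}{E{\left(-359,834 \right)}} = \frac{1444}{90} = 1444 \cdot \frac{1}{90} = \frac{722}{45}$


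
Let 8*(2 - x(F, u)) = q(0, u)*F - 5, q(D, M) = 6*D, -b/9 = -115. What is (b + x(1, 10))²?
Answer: 68906601/64 ≈ 1.0767e+6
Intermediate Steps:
b = 1035 (b = -9*(-115) = 1035)
x(F, u) = 21/8 (x(F, u) = 2 - ((6*0)*F - 5)/8 = 2 - (0*F - 5)/8 = 2 - (0 - 5)/8 = 2 - ⅛*(-5) = 2 + 5/8 = 21/8)
(b + x(1, 10))² = (1035 + 21/8)² = (8301/8)² = 68906601/64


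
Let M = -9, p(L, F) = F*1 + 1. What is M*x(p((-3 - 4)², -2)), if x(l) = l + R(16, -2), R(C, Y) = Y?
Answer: 27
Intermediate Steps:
p(L, F) = 1 + F (p(L, F) = F + 1 = 1 + F)
x(l) = -2 + l (x(l) = l - 2 = -2 + l)
M*x(p((-3 - 4)², -2)) = -9*(-2 + (1 - 2)) = -9*(-2 - 1) = -9*(-3) = 27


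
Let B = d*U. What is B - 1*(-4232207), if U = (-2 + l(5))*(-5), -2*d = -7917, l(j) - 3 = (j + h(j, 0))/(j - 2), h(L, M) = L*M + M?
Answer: 4179427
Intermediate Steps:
h(L, M) = M + L*M
l(j) = 3 + j/(-2 + j) (l(j) = 3 + (j + 0*(1 + j))/(j - 2) = 3 + (j + 0)/(-2 + j) = 3 + j/(-2 + j))
d = 7917/2 (d = -1/2*(-7917) = 7917/2 ≈ 3958.5)
U = -40/3 (U = (-2 + 2*(-3 + 2*5)/(-2 + 5))*(-5) = (-2 + 2*(-3 + 10)/3)*(-5) = (-2 + 2*(1/3)*7)*(-5) = (-2 + 14/3)*(-5) = (8/3)*(-5) = -40/3 ≈ -13.333)
B = -52780 (B = (7917/2)*(-40/3) = -52780)
B - 1*(-4232207) = -52780 - 1*(-4232207) = -52780 + 4232207 = 4179427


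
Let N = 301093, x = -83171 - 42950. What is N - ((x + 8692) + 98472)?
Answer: 320050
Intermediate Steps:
x = -126121
N - ((x + 8692) + 98472) = 301093 - ((-126121 + 8692) + 98472) = 301093 - (-117429 + 98472) = 301093 - 1*(-18957) = 301093 + 18957 = 320050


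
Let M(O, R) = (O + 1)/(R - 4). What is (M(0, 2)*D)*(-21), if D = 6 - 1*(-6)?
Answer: 126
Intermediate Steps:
M(O, R) = (1 + O)/(-4 + R)
D = 12 (D = 6 + 6 = 12)
(M(0, 2)*D)*(-21) = (((1 + 0)/(-4 + 2))*12)*(-21) = ((1/(-2))*12)*(-21) = (-1/2*1*12)*(-21) = -1/2*12*(-21) = -6*(-21) = 126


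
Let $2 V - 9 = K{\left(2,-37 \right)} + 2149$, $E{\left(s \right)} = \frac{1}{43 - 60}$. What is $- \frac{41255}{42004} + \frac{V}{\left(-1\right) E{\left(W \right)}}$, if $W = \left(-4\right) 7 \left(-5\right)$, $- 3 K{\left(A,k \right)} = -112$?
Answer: $\frac{2351302159}{126012} \approx 18659.0$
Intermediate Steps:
$K{\left(A,k \right)} = \frac{112}{3}$ ($K{\left(A,k \right)} = \left(- \frac{1}{3}\right) \left(-112\right) = \frac{112}{3}$)
$W = 140$ ($W = \left(-28\right) \left(-5\right) = 140$)
$E{\left(s \right)} = - \frac{1}{17}$ ($E{\left(s \right)} = \frac{1}{-17} = - \frac{1}{17}$)
$V = \frac{3293}{3}$ ($V = \frac{9}{2} + \frac{\frac{112}{3} + 2149}{2} = \frac{9}{2} + \frac{1}{2} \cdot \frac{6559}{3} = \frac{9}{2} + \frac{6559}{6} = \frac{3293}{3} \approx 1097.7$)
$- \frac{41255}{42004} + \frac{V}{\left(-1\right) E{\left(W \right)}} = - \frac{41255}{42004} + \frac{3293}{3 \left(\left(-1\right) \left(- \frac{1}{17}\right)\right)} = \left(-41255\right) \frac{1}{42004} + \frac{3293 \frac{1}{\frac{1}{17}}}{3} = - \frac{41255}{42004} + \frac{3293}{3} \cdot 17 = - \frac{41255}{42004} + \frac{55981}{3} = \frac{2351302159}{126012}$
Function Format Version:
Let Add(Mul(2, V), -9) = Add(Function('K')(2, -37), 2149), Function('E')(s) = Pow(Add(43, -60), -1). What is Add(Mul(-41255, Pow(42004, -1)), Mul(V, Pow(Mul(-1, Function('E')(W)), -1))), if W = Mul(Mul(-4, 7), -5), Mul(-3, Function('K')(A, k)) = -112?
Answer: Rational(2351302159, 126012) ≈ 18659.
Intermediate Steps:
Function('K')(A, k) = Rational(112, 3) (Function('K')(A, k) = Mul(Rational(-1, 3), -112) = Rational(112, 3))
W = 140 (W = Mul(-28, -5) = 140)
Function('E')(s) = Rational(-1, 17) (Function('E')(s) = Pow(-17, -1) = Rational(-1, 17))
V = Rational(3293, 3) (V = Add(Rational(9, 2), Mul(Rational(1, 2), Add(Rational(112, 3), 2149))) = Add(Rational(9, 2), Mul(Rational(1, 2), Rational(6559, 3))) = Add(Rational(9, 2), Rational(6559, 6)) = Rational(3293, 3) ≈ 1097.7)
Add(Mul(-41255, Pow(42004, -1)), Mul(V, Pow(Mul(-1, Function('E')(W)), -1))) = Add(Mul(-41255, Pow(42004, -1)), Mul(Rational(3293, 3), Pow(Mul(-1, Rational(-1, 17)), -1))) = Add(Mul(-41255, Rational(1, 42004)), Mul(Rational(3293, 3), Pow(Rational(1, 17), -1))) = Add(Rational(-41255, 42004), Mul(Rational(3293, 3), 17)) = Add(Rational(-41255, 42004), Rational(55981, 3)) = Rational(2351302159, 126012)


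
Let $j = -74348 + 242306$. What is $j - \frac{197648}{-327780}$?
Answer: $\frac{13763367722}{81945} \approx 1.6796 \cdot 10^{5}$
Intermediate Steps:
$j = 167958$
$j - \frac{197648}{-327780} = 167958 - \frac{197648}{-327780} = 167958 - - \frac{49412}{81945} = 167958 + \frac{49412}{81945} = \frac{13763367722}{81945}$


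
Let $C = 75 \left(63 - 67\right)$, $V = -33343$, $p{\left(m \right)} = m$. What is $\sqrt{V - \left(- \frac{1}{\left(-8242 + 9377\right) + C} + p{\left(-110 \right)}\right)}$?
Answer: $\frac{i \sqrt{23170877590}}{835} \approx 182.3 i$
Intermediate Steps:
$C = -300$ ($C = 75 \left(-4\right) = -300$)
$\sqrt{V - \left(- \frac{1}{\left(-8242 + 9377\right) + C} + p{\left(-110 \right)}\right)} = \sqrt{-33343 + \left(\frac{1}{\left(-8242 + 9377\right) - 300} - -110\right)} = \sqrt{-33343 + \left(\frac{1}{1135 - 300} + 110\right)} = \sqrt{-33343 + \left(\frac{1}{835} + 110\right)} = \sqrt{-33343 + \frac{91851}{835}} = \sqrt{- \frac{27749554}{835}} = \frac{i \sqrt{23170877590}}{835}$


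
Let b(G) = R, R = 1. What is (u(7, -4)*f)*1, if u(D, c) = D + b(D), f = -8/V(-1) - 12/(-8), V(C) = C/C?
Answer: -52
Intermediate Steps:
V(C) = 1
b(G) = 1
f = -13/2 (f = -8/1 - 12/(-8) = -8*1 - 12*(-1/8) = -8 + 3/2 = -13/2 ≈ -6.5000)
u(D, c) = 1 + D (u(D, c) = D + 1 = 1 + D)
(u(7, -4)*f)*1 = ((1 + 7)*(-13/2))*1 = (8*(-13/2))*1 = -52*1 = -52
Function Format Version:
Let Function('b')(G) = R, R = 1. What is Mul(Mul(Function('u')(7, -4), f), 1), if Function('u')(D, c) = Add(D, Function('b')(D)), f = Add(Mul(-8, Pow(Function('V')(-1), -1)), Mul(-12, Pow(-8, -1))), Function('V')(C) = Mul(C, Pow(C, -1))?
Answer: -52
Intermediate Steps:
Function('V')(C) = 1
Function('b')(G) = 1
f = Rational(-13, 2) (f = Add(Mul(-8, Pow(1, -1)), Mul(-12, Pow(-8, -1))) = Add(Mul(-8, 1), Mul(-12, Rational(-1, 8))) = Add(-8, Rational(3, 2)) = Rational(-13, 2) ≈ -6.5000)
Function('u')(D, c) = Add(1, D) (Function('u')(D, c) = Add(D, 1) = Add(1, D))
Mul(Mul(Function('u')(7, -4), f), 1) = Mul(Mul(Add(1, 7), Rational(-13, 2)), 1) = Mul(Mul(8, Rational(-13, 2)), 1) = Mul(-52, 1) = -52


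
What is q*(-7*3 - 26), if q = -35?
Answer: 1645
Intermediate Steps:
q*(-7*3 - 26) = -35*(-7*3 - 26) = -35*(-21 - 26) = -35*(-47) = 1645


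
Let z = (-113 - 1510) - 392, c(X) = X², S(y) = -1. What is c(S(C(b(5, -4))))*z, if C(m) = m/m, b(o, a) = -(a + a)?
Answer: -2015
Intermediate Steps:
b(o, a) = -2*a
C(m) = 1
z = -2015 (z = -1623 - 392 = -2015)
c(S(C(b(5, -4))))*z = (-1)²*(-2015) = 1*(-2015) = -2015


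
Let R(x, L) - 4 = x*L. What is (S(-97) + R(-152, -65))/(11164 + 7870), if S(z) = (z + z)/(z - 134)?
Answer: 36829/70917 ≈ 0.51933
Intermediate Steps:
R(x, L) = 4 + L*x (R(x, L) = 4 + x*L = 4 + L*x)
S(z) = 2*z/(-134 + z) (S(z) = (2*z)/(-134 + z) = 2*z/(-134 + z))
(S(-97) + R(-152, -65))/(11164 + 7870) = (2*(-97)/(-134 - 97) + (4 - 65*(-152)))/(11164 + 7870) = (2*(-97)/(-231) + (4 + 9880))/19034 = (2*(-97)*(-1/231) + 9884)*(1/19034) = (194/231 + 9884)*(1/19034) = (2283398/231)*(1/19034) = 36829/70917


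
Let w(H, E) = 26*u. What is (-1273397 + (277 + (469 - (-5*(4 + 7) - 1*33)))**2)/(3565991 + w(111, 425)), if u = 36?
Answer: -577841/3566927 ≈ -0.16200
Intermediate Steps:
w(H, E) = 936 (w(H, E) = 26*36 = 936)
(-1273397 + (277 + (469 - (-5*(4 + 7) - 1*33)))**2)/(3565991 + w(111, 425)) = (-1273397 + (277 + (469 - (-5*(4 + 7) - 1*33)))**2)/(3565991 + 936) = (-1273397 + (277 + (469 - (-5*11 - 33)))**2)/3566927 = (-1273397 + (277 + (469 - (-55 - 33)))**2)*(1/3566927) = (-1273397 + (277 + (469 - 1*(-88)))**2)*(1/3566927) = (-1273397 + (277 + (469 + 88))**2)*(1/3566927) = (-1273397 + (277 + 557)**2)*(1/3566927) = (-1273397 + 834**2)*(1/3566927) = (-1273397 + 695556)*(1/3566927) = -577841*1/3566927 = -577841/3566927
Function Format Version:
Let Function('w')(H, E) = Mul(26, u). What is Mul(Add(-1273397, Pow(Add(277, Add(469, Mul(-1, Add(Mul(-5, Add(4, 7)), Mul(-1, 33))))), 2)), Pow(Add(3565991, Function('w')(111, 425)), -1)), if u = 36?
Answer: Rational(-577841, 3566927) ≈ -0.16200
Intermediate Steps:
Function('w')(H, E) = 936 (Function('w')(H, E) = Mul(26, 36) = 936)
Mul(Add(-1273397, Pow(Add(277, Add(469, Mul(-1, Add(Mul(-5, Add(4, 7)), Mul(-1, 33))))), 2)), Pow(Add(3565991, Function('w')(111, 425)), -1)) = Mul(Add(-1273397, Pow(Add(277, Add(469, Mul(-1, Add(Mul(-5, Add(4, 7)), Mul(-1, 33))))), 2)), Pow(Add(3565991, 936), -1)) = Mul(Add(-1273397, Pow(Add(277, Add(469, Mul(-1, Add(Mul(-5, 11), -33)))), 2)), Pow(3566927, -1)) = Mul(Add(-1273397, Pow(Add(277, Add(469, Mul(-1, Add(-55, -33)))), 2)), Rational(1, 3566927)) = Mul(Add(-1273397, Pow(Add(277, Add(469, Mul(-1, -88))), 2)), Rational(1, 3566927)) = Mul(Add(-1273397, Pow(Add(277, Add(469, 88)), 2)), Rational(1, 3566927)) = Mul(Add(-1273397, Pow(Add(277, 557), 2)), Rational(1, 3566927)) = Mul(Add(-1273397, Pow(834, 2)), Rational(1, 3566927)) = Mul(Add(-1273397, 695556), Rational(1, 3566927)) = Mul(-577841, Rational(1, 3566927)) = Rational(-577841, 3566927)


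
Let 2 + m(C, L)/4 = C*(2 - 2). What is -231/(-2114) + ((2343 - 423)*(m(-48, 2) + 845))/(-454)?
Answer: -242655549/68554 ≈ -3539.6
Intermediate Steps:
m(C, L) = -8 (m(C, L) = -8 + 4*(C*(2 - 2)) = -8 + 4*(C*0) = -8 + 4*0 = -8 + 0 = -8)
-231/(-2114) + ((2343 - 423)*(m(-48, 2) + 845))/(-454) = -231/(-2114) + ((2343 - 423)*(-8 + 845))/(-454) = -231*(-1/2114) + (1920*837)*(-1/454) = 33/302 + 1607040*(-1/454) = 33/302 - 803520/227 = -242655549/68554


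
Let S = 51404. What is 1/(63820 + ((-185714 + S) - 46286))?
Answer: -1/116776 ≈ -8.5634e-6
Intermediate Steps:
1/(63820 + ((-185714 + S) - 46286)) = 1/(63820 + ((-185714 + 51404) - 46286)) = 1/(63820 + (-134310 - 46286)) = 1/(63820 - 180596) = 1/(-116776) = -1/116776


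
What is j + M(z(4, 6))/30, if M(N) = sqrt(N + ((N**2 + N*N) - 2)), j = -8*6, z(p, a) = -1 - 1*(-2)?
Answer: -1439/30 ≈ -47.967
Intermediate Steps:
z(p, a) = 1 (z(p, a) = -1 + 2 = 1)
j = -48
M(N) = sqrt(-2 + N + 2*N**2) (M(N) = sqrt(N + ((N**2 + N**2) - 2)) = sqrt(N + (2*N**2 - 2)) = sqrt(N + (-2 + 2*N**2)) = sqrt(-2 + N + 2*N**2))
j + M(z(4, 6))/30 = -48 + sqrt(-2 + 1 + 2*1**2)/30 = -48 + sqrt(-2 + 1 + 2*1)/30 = -48 + sqrt(-2 + 1 + 2)/30 = -48 + sqrt(1)/30 = -48 + (1/30)*1 = -48 + 1/30 = -1439/30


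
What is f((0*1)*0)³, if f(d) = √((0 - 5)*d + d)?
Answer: 0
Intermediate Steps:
f(d) = 2*√(-d) (f(d) = √(-5*d + d) = √(-4*d) = 2*√(-d))
f((0*1)*0)³ = (2*√(-0*1*0))³ = (2*√(-0*0))³ = (2*√(-1*0))³ = (2*√0)³ = (2*0)³ = 0³ = 0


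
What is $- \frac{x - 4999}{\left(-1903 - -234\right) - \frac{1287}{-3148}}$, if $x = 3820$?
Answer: $- \frac{3711492}{5252725} \approx -0.70658$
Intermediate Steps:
$- \frac{x - 4999}{\left(-1903 - -234\right) - \frac{1287}{-3148}} = - \frac{3820 - 4999}{\left(-1903 - -234\right) - \frac{1287}{-3148}} = - \frac{-1179}{\left(-1903 + 234\right) - - \frac{1287}{3148}} = - \frac{-1179}{-1669 + \frac{1287}{3148}} = - \frac{-1179}{- \frac{5252725}{3148}} = - \frac{\left(-1179\right) \left(-3148\right)}{5252725} = \left(-1\right) \frac{3711492}{5252725} = - \frac{3711492}{5252725}$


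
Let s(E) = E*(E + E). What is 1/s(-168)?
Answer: 1/56448 ≈ 1.7715e-5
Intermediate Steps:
s(E) = 2*E**2 (s(E) = E*(2*E) = 2*E**2)
1/s(-168) = 1/(2*(-168)**2) = 1/(2*28224) = 1/56448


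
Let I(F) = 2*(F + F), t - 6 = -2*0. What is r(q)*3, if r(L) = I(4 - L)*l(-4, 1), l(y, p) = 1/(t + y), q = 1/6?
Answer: 23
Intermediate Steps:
t = 6 (t = 6 - 2*0 = 6 + 0 = 6)
q = 1/6 ≈ 0.16667
l(y, p) = 1/(6 + y)
I(F) = 4*F (I(F) = 2*(2*F) = 4*F)
r(L) = 8 - 2*L (r(L) = (4*(4 - L))/(6 - 4) = (16 - 4*L)/2 = (16 - 4*L)*(1/2) = 8 - 2*L)
r(q)*3 = (8 - 2*1/6)*3 = (8 - 1/3)*3 = (23/3)*3 = 23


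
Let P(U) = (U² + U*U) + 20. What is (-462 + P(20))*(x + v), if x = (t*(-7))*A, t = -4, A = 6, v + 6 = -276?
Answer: -40812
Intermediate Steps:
v = -282 (v = -6 - 276 = -282)
x = 168 (x = -4*(-7)*6 = 28*6 = 168)
P(U) = 20 + 2*U² (P(U) = (U² + U²) + 20 = 2*U² + 20 = 20 + 2*U²)
(-462 + P(20))*(x + v) = (-462 + (20 + 2*20²))*(168 - 282) = (-462 + (20 + 2*400))*(-114) = (-462 + (20 + 800))*(-114) = (-462 + 820)*(-114) = 358*(-114) = -40812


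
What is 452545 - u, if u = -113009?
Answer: 565554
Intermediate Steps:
452545 - u = 452545 - 1*(-113009) = 452545 + 113009 = 565554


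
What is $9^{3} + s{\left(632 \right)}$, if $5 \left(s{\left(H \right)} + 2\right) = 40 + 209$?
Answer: $\frac{3884}{5} \approx 776.8$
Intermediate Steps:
$s{\left(H \right)} = \frac{239}{5}$ ($s{\left(H \right)} = -2 + \frac{40 + 209}{5} = -2 + \frac{1}{5} \cdot 249 = -2 + \frac{249}{5} = \frac{239}{5}$)
$9^{3} + s{\left(632 \right)} = 9^{3} + \frac{239}{5} = 729 + \frac{239}{5} = \frac{3884}{5}$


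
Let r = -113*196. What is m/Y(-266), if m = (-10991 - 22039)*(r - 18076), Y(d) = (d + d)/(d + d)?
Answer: 1328598720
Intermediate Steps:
r = -22148
Y(d) = 1 (Y(d) = (2*d)/((2*d)) = (2*d)*(1/(2*d)) = 1)
m = 1328598720 (m = (-10991 - 22039)*(-22148 - 18076) = -33030*(-40224) = 1328598720)
m/Y(-266) = 1328598720/1 = 1328598720*1 = 1328598720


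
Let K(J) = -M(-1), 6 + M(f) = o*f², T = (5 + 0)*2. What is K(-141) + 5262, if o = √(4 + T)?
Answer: 5268 - √14 ≈ 5264.3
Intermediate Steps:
T = 10 (T = 5*2 = 10)
o = √14 (o = √(4 + 10) = √14 ≈ 3.7417)
M(f) = -6 + √14*f²
K(J) = 6 - √14 (K(J) = -(-6 + √14*(-1)²) = -(-6 + √14*1) = -(-6 + √14) = 6 - √14)
K(-141) + 5262 = (6 - √14) + 5262 = 5268 - √14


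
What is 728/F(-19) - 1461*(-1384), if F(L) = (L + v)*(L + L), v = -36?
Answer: 2113015444/1045 ≈ 2.0220e+6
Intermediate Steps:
F(L) = 2*L*(-36 + L) (F(L) = (L - 36)*(L + L) = (-36 + L)*(2*L) = 2*L*(-36 + L))
728/F(-19) - 1461*(-1384) = 728/((2*(-19)*(-36 - 19))) - 1461*(-1384) = 728/((2*(-19)*(-55))) + 2022024 = 728/2090 + 2022024 = 728*(1/2090) + 2022024 = 364/1045 + 2022024 = 2113015444/1045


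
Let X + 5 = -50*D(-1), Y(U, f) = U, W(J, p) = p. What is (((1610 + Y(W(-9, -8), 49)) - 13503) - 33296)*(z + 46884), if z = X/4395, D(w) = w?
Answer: -620871866955/293 ≈ -2.1190e+9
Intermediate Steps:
X = 45 (X = -5 - 50*(-1) = -5 + 50 = 45)
z = 3/293 (z = 45/4395 = 45*(1/4395) = 3/293 ≈ 0.010239)
(((1610 + Y(W(-9, -8), 49)) - 13503) - 33296)*(z + 46884) = (((1610 - 8) - 13503) - 33296)*(3/293 + 46884) = ((1602 - 13503) - 33296)*(13737015/293) = (-11901 - 33296)*(13737015/293) = -45197*13737015/293 = -620871866955/293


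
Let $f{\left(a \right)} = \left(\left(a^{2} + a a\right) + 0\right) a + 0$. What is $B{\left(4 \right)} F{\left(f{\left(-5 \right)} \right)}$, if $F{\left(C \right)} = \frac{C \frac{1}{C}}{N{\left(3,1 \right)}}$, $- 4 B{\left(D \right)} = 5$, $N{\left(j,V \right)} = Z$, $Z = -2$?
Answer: $\frac{5}{8} \approx 0.625$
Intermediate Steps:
$N{\left(j,V \right)} = -2$
$B{\left(D \right)} = - \frac{5}{4}$ ($B{\left(D \right)} = \left(- \frac{1}{4}\right) 5 = - \frac{5}{4}$)
$f{\left(a \right)} = 2 a^{3}$ ($f{\left(a \right)} = \left(\left(a^{2} + a^{2}\right) + 0\right) a + 0 = \left(2 a^{2} + 0\right) a + 0 = 2 a^{2} a + 0 = 2 a^{3} + 0 = 2 a^{3}$)
$F{\left(C \right)} = - \frac{1}{2}$ ($F{\left(C \right)} = \frac{C \frac{1}{C}}{-2} = 1 \left(- \frac{1}{2}\right) = - \frac{1}{2}$)
$B{\left(4 \right)} F{\left(f{\left(-5 \right)} \right)} = \left(- \frac{5}{4}\right) \left(- \frac{1}{2}\right) = \frac{5}{8}$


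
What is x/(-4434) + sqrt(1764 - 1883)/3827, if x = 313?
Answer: -313/4434 + I*sqrt(119)/3827 ≈ -0.070591 + 0.0028505*I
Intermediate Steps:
x/(-4434) + sqrt(1764 - 1883)/3827 = 313/(-4434) + sqrt(1764 - 1883)/3827 = 313*(-1/4434) + sqrt(-119)*(1/3827) = -313/4434 + (I*sqrt(119))*(1/3827) = -313/4434 + I*sqrt(119)/3827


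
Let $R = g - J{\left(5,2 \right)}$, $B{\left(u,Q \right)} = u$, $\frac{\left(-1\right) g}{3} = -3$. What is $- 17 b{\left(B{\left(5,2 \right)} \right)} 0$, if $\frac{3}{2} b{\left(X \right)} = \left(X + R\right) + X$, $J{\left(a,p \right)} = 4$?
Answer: $0$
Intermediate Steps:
$g = 9$ ($g = \left(-3\right) \left(-3\right) = 9$)
$R = 5$ ($R = 9 - 4 = 5$)
$b{\left(X \right)} = \frac{10}{3} + \frac{4 X}{3}$ ($b{\left(X \right)} = \frac{2 \left(\left(X + 5\right) + X\right)}{3} = \frac{2 \left(\left(5 + X\right) + X\right)}{3} = \frac{2 \left(5 + 2 X\right)}{3} = \frac{10}{3} + \frac{4 X}{3}$)
$- 17 b{\left(B{\left(5,2 \right)} \right)} 0 = - 17 \left(\frac{10}{3} + \frac{4}{3} \cdot 5\right) 0 = - 17 \left(\frac{10}{3} + \frac{20}{3}\right) 0 = \left(-17\right) 10 \cdot 0 = \left(-170\right) 0 = 0$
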